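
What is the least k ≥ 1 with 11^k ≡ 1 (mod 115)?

By Lagrange's theorem, ord_115(11) divides φ(115) = φ(5·23) = (5−1)·(23−1) = 4·22 = 88 = 2^3 · 11.
Divisors of 88: 1, 2, 4, 8, 11, 22, 44, 88.
Compute 11^d (mod 115) for the divisors d until we hit 1:
11^1 ≡ 11 (mod 115)
11^2 ≡ 6 (mod 115)
11^4 ≡ 36 (mod 115)
11^8 ≡ 31 (mod 115)
11^11 ≡ 91 (mod 115)
11^22 ≡ 1 (mod 115) ✓
Hence ord(11) = 22.

22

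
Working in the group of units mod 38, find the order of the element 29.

ord(29) | φ(38) = φ(2)·φ(19) = 1·18 = 18 = 2 · 3^2.
Divisors of 18: 1, 2, 3, 6, 9, 18.
Test each divisor d:
29^1 ≡ 29 (mod 38)
29^2 ≡ 5 (mod 38)
29^3 ≡ 31 (mod 38)
29^6 ≡ 11 (mod 38)
29^9 ≡ 37 (mod 38)
29^18 ≡ 1 (mod 38) ✓
So ord_38(29) = 18.

18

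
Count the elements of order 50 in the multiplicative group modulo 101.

φ(101) = 101 − 1 = 100 = 2^2 · 5^2.
(Z/101Z)^× is cyclic (|G| = 100); a cyclic group of order m has exactly φ(d) elements of each order d | m, and none otherwise.
50 = 2 · 5^2 divides 100, and φ(50) = 20.

20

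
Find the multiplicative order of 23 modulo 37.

Since 23 ∈ (Z/37Z)^×, its order divides φ(37) = 37 − 1 = 36 = 2^2 · 3^2.
Divisors of 36: 1, 2, 3, 4, 6, 9, 12, 18, 36.
Check 23^d mod 37 for each divisor in increasing order:
23^1 ≡ 23
23^2 ≡ 11
23^3 ≡ 31
23^4 ≡ 10
23^6 ≡ 36
23^9 ≡ 6
23^12 ≡ 1
So ord_37(23) = 12.

12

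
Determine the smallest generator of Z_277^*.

5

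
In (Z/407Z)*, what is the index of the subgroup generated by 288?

By Lagrange's theorem, ord_407(288) divides φ(407) = φ(11·37) = (11−1)·(37−1) = 10·36 = 360 = 2^3 · 3^2 · 5.
Divisors of 360: 1, 2, 3, 4, 5, 6, 8, 9, 10, 12, 15, 18, 20, 24, 30, 36, 40, 45, 60, 72, 90, 120, 180, 360.
Check 288^d mod 407 for each divisor in increasing order:
288^1 ≡ 288 (mod 407)
288^2 ≡ 323 (mod 407)
288^3 ≡ 228 (mod 407)
288^4 ≡ 137 (mod 407)
288^5 ≡ 384 (mod 407)
288^6 ≡ 295 (mod 407)
288^8 ≡ 47 (mod 407)
288^9 ≡ 105 (mod 407)
288^10 ≡ 122 (mod 407)
288^12 ≡ 334 (mod 407)
288^15 ≡ 43 (mod 407)
288^18 ≡ 36 (mod 407)
288^20 ≡ 232 (mod 407)
288^24 ≡ 38 (mod 407)
288^30 ≡ 221 (mod 407)
288^36 ≡ 75 (mod 407)
288^40 ≡ 100 (mod 407)
288^45 ≡ 142 (mod 407)
288^60 ≡ 1 (mod 407) ✓
The order of 288 is 60, so the subgroup it generates has 60 elements.
[(Z/407Z)^× : ⟨288⟩] = 360/60 = 6.

6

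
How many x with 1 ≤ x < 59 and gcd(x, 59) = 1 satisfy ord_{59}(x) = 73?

φ(59) = 59 − 1 = 58 = 2 · 29.
(Z/59Z)^× is cyclic (|G| = 58); a cyclic group of order m has exactly φ(d) elements of each order d | m, and none otherwise.
Since 73 ∤ 58, the count is 0.

0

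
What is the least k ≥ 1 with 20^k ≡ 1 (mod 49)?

14

ord(20) | φ(49) = φ(7^2) = 7·(7−1) = 42 = 2 · 3 · 7.
Divisors of 42: 1, 2, 3, 6, 7, 14, 21, 42.
Check 20^d mod 49 for each divisor in increasing order:
20^1 ≡ 20 (mod 49)
20^2 ≡ 8 (mod 49)
20^3 ≡ 13 (mod 49)
20^6 ≡ 22 (mod 49)
20^7 ≡ 48 (mod 49)
20^14 ≡ 1 (mod 49) ✓
Hence ord(20) = 14.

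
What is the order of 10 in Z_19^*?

The order of 10 must divide φ(19) = 19 − 1 = 18 = 2 · 3^2.
Divisors of 18: 1, 2, 3, 6, 9, 18.
Compute 10^d (mod 19) for the divisors d until we hit 1:
10^1 ≡ 10 (mod 19)
10^2 ≡ 5 (mod 19)
10^3 ≡ 12 (mod 19)
10^6 ≡ 11 (mod 19)
10^9 ≡ 18 (mod 19)
10^18 ≡ 1 (mod 19) ✓
Hence ord(10) = 18.

18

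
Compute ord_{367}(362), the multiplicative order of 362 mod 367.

61

By Lagrange's theorem, ord_367(362) divides φ(367) = 367 − 1 = 366 = 2 · 3 · 61.
Divisors of 366: 1, 2, 3, 6, 61, 122, 183, 366.
Check 362^d mod 367 for each divisor in increasing order:
362^1 ≡ 362 (mod 367)
362^2 ≡ 25 (mod 367)
362^3 ≡ 242 (mod 367)
362^6 ≡ 211 (mod 367)
362^61 ≡ 1 (mod 367) ✓
Hence ord(362) = 61.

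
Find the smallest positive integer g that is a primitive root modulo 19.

2

φ(19) = 19 − 1 = 18 = 2 · 3^2.
g is a primitive root iff g^(18/q) ≢ 1 (mod 19) for each prime q ∈ {2, 3}.
g = 2: 2^9 ≡ 18; 2^6 ≡ 7 — none is 1, so 2 is a primitive root.
The smallest primitive root modulo 19 is 2.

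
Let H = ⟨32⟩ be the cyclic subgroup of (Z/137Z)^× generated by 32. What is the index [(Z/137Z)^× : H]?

The order of 32 must divide φ(137) = 137 − 1 = 136 = 2^3 · 17.
Divisors of 136: 1, 2, 4, 8, 17, 34, 68, 136.
Compute 32^d (mod 137) for the divisors d until we hit 1:
32^1 ≡ 32 (mod 137)
32^2 ≡ 65 (mod 137)
32^4 ≡ 115 (mod 137)
32^8 ≡ 73 (mod 137)
32^17 ≡ 100 (mod 137)
32^34 ≡ 136 (mod 137)
32^68 ≡ 1 (mod 137) ✓
Thus |⟨32⟩| = ord(32) = 68.
[(Z/137Z)^× : ⟨32⟩] = 136/68 = 2.

2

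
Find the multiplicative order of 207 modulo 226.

By Lagrange's theorem, ord_226(207) divides φ(226) = φ(2)·φ(113) = 1·112 = 112 = 2^4 · 7.
Divisors of 112: 1, 2, 4, 7, 8, 14, 16, 28, 56, 112.
Evaluate successive powers at the divisors of 112:
207^1 ≡ 207 (mod 226)
207^2 ≡ 135 (mod 226)
207^4 ≡ 145 (mod 226)
207^7 ≡ 71 (mod 226)
207^8 ≡ 7 (mod 226)
207^14 ≡ 69 (mod 226)
207^16 ≡ 49 (mod 226)
207^28 ≡ 15 (mod 226)
207^56 ≡ 225 (mod 226)
207^112 ≡ 1 (mod 226) ✓
The smallest such exponent is 112, so the order of 207 is 112.

112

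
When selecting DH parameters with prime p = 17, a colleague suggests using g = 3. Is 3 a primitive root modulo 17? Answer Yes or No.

φ(17) = 17 − 1 = 16 = 2^4.
An element g generates (Z/17Z)^× iff g^(16/q) ≢ 1 (mod 17) for each prime q ∈ {2}.
3^8 ≡ 16 (mod 17)  [q = 2: ≢ 1 ✓]
All checks pass, so 3 has order 16 and is a primitive root modulo 17.

Yes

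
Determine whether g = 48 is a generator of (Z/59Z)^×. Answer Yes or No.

φ(59) = 59 − 1 = 58 = 2 · 29.
Test 48^(58/q) mod 59 for each prime factor q of 58:
48^29 ≡ 1 (mod 59)  [q = 2: ≡ 1 ✗]
48^2 ≡ 3 (mod 59)  [q = 29: ≢ 1 ✓]
Since 48^29 ≡ 1, the order of 48 divides 29 < 58, so 48 is not a primitive root.

No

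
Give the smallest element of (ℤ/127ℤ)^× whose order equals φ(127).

3

φ(127) = 127 − 1 = 126 = 2 · 3^2 · 7.
g is a primitive root iff g^(126/q) ≢ 1 (mod 127) for each prime q ∈ {2, 3, 7}.
g = 2: 2^63 ≡ 1 — hits 1, so not a primitive root.
g = 3: 3^63 ≡ 126; 3^42 ≡ 107; 3^18 ≡ 4 — none is 1, so 3 is a primitive root.
The smallest primitive root modulo 127 is 3.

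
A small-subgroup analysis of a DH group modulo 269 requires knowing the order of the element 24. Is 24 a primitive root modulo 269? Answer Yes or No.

No

φ(269) = 269 − 1 = 268 = 2^2 · 67.
Test 24^(268/q) mod 269 for each prime factor q of 268:
24^134 ≡ 1 (mod 269)  [q = 2: ≡ 1 ✗]
24^4 ≡ 99 (mod 269)  [q = 67: ≢ 1 ✓]
The check at q = 2 fails, so 24 generates a proper subgroup.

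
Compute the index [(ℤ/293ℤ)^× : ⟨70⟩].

1

ord(70) | φ(293) = 293 − 1 = 292 = 2^2 · 73.
Divisors of 292: 1, 2, 4, 73, 146, 292.
Compute 70^d (mod 293) for the divisors d until we hit 1:
70^1 ≡ 70
70^2 ≡ 212
70^4 ≡ 115
70^73 ≡ 155
70^146 ≡ 292
70^292 ≡ 1
So ord_293(70) = 292, hence |⟨70⟩| = 292.
Index = |(Z/293Z)^×| / |⟨70⟩| = 292 / 292 = 1.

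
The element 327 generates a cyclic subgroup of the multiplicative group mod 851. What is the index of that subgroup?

18

By Lagrange's theorem, ord_851(327) divides φ(851) = φ(23·37) = (23−1)·(37−1) = 22·36 = 792 = 2^3 · 3^2 · 11.
Divisors of 792: 1, 2, 3, 4, 6, 8, 9, 11, 12, 18, 22, 24, 33, 36, 44, 66, 72, 88, 99, 132, 198, 264, 396, 792.
Test each divisor d:
327^1 ≡ 327 (mod 851)
327^2 ≡ 554 (mod 851)
327^3 ≡ 746 (mod 851)
327^4 ≡ 556 (mod 851)
327^6 ≡ 813 (mod 851)
327^8 ≡ 223 (mod 851)
327^9 ≡ 586 (mod 851)
327^11 ≡ 413 (mod 851)
327^12 ≡ 593 (mod 851)
327^18 ≡ 443 (mod 851)
327^22 ≡ 369 (mod 851)
327^24 ≡ 186 (mod 851)
327^33 ≡ 68 (mod 851)
327^36 ≡ 519 (mod 851)
327^44 ≡ 1 (mod 851) ✓
So ord_851(327) = 44, hence |⟨327⟩| = 44.
The index is φ(851) / ord(327) = 792 / 44 = 18.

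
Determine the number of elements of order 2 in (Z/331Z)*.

φ(331) = 331 − 1 = 330 = 2 · 3 · 5 · 11.
In a cyclic group of order 330, there are φ(d) elements of order d for each divisor d of 330, and zero for non-divisors.
2 | 330, and φ(2) = 2 − 1 = 1.

1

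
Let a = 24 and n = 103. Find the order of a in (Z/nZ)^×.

34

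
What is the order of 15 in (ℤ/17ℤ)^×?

8

The order of 15 must divide φ(17) = 17 − 1 = 16 = 2^4.
Divisors of 16: 1, 2, 4, 8, 16.
Test each divisor d:
15^1 ≡ 15
15^2 ≡ 4
15^4 ≡ 16
15^8 ≡ 1
Therefore the multiplicative order of 15 modulo 17 is 8.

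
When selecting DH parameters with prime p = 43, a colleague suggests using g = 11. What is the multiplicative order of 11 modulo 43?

7

Since 11 ∈ (Z/43Z)^×, its order divides φ(43) = 43 − 1 = 42 = 2 · 3 · 7.
Divisors of 42: 1, 2, 3, 6, 7, 14, 21, 42.
Compute 11^d (mod 43) for the divisors d until we hit 1:
11^1 ≡ 11 (mod 43)
11^2 ≡ 35 (mod 43)
11^3 ≡ 41 (mod 43)
11^6 ≡ 4 (mod 43)
11^7 ≡ 1 (mod 43) ✓
So ord_43(11) = 7.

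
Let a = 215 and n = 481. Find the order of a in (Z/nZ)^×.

36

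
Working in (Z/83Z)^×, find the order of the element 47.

82

The order of 47 must divide φ(83) = 83 − 1 = 82 = 2 · 41.
Divisors of 82: 1, 2, 41, 82.
Compute 47^d (mod 83) for the divisors d until we hit 1:
47^1 ≡ 47 (mod 83)
47^2 ≡ 51 (mod 83)
47^41 ≡ 82 (mod 83)
47^82 ≡ 1 (mod 83) ✓
So ord_83(47) = 82.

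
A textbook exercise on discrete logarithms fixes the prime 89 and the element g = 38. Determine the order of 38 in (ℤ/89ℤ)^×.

By Lagrange's theorem, ord_89(38) divides φ(89) = 89 − 1 = 88 = 2^3 · 11.
Divisors of 88: 1, 2, 4, 8, 11, 22, 44, 88.
Compute 38^d (mod 89) for the divisors d until we hit 1:
38^1 ≡ 38
38^2 ≡ 20
38^4 ≡ 44
38^8 ≡ 67
38^11 ≡ 12
38^22 ≡ 55
38^44 ≡ 88
38^88 ≡ 1
Hence ord(38) = 88.

88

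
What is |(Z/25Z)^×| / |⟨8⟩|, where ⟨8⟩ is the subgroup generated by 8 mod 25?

1

ord(8) | φ(25) = φ(5^2) = 5·(5−1) = 20 = 2^2 · 5.
Divisors of 20: 1, 2, 4, 5, 10, 20.
Compute 8^d (mod 25) for the divisors d until we hit 1:
8^1 ≡ 8
8^2 ≡ 14
8^4 ≡ 21
8^5 ≡ 18
8^10 ≡ 24
8^20 ≡ 1
So ord_25(8) = 20, hence |⟨8⟩| = 20.
The index is φ(25) / ord(8) = 20 / 20 = 1.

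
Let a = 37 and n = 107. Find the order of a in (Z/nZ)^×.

53

ord(37) | φ(107) = 107 − 1 = 106 = 2 · 53.
Divisors of 106: 1, 2, 53, 106.
Evaluate successive powers at the divisors of 106:
37^1 ≡ 37
37^2 ≡ 85
37^53 ≡ 1
Therefore the multiplicative order of 37 modulo 107 is 53.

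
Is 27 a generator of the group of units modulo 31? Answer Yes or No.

No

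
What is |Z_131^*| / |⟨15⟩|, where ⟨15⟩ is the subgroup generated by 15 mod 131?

2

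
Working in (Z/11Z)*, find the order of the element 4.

Since 4 ∈ (Z/11Z)^×, its order divides φ(11) = 11 − 1 = 10 = 2 · 5.
Divisors of 10: 1, 2, 5, 10.
Check 4^d mod 11 for each divisor in increasing order:
4^1 ≡ 4
4^2 ≡ 5
4^5 ≡ 1
Therefore the multiplicative order of 4 modulo 11 is 5.

5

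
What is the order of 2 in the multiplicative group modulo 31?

5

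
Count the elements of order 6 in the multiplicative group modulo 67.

2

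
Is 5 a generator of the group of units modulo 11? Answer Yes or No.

No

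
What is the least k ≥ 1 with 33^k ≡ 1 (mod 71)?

ord(33) | φ(71) = 71 − 1 = 70 = 2 · 5 · 7.
Divisors of 70: 1, 2, 5, 7, 10, 14, 35, 70.
Check 33^d mod 71 for each divisor in increasing order:
33^1 ≡ 33 (mod 71)
33^2 ≡ 24 (mod 71)
33^5 ≡ 51 (mod 71)
33^7 ≡ 17 (mod 71)
33^10 ≡ 45 (mod 71)
33^14 ≡ 5 (mod 71)
33^35 ≡ 70 (mod 71)
33^70 ≡ 1 (mod 71) ✓
Hence ord(33) = 70.

70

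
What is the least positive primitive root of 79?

3

φ(79) = 79 − 1 = 78 = 2 · 3 · 13.
Test candidates g = 2, 3, … against the prime factors q ∈ {2, 3, 13} of φ(79): g is a generator iff g^(78/q) ≢ 1 for every such q.
g = 2: 2^39 ≡ 1 — hits 1, so not a primitive root.
g = 3: 3^39 ≡ 78; 3^26 ≡ 23; 3^6 ≡ 18 — none is 1, so 3 is a primitive root.
Hence the least primitive root of 79 is 3.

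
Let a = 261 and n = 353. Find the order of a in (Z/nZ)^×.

176

The order of 261 must divide φ(353) = 353 − 1 = 352 = 2^5 · 11.
Divisors of 352: 1, 2, 4, 8, 11, 16, 22, 32, 44, 88, 176, 352.
Check 261^d mod 353 for each divisor in increasing order:
261^1 ≡ 261
261^2 ≡ 345
261^4 ≡ 64
261^8 ≡ 213
261^11 ≡ 36
261^16 ≡ 185
261^22 ≡ 237
261^32 ≡ 337
261^44 ≡ 42
261^88 ≡ 352
261^176 ≡ 1
Therefore the multiplicative order of 261 modulo 353 is 176.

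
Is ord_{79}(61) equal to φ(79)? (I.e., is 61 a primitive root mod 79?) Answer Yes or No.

No

φ(79) = 79 − 1 = 78 = 2 · 3 · 13.
It suffices to check that the order of 61 is not a proper divisor of 78: compute 61^(78/q) for q ∈ {2, 3, 13}.
61^39 ≡ 78 (mod 79)  [q = 2: ≢ 1 ✓]
61^26 ≡ 1 (mod 79)  [q = 3: ≡ 1 ✗]
61^6 ≡ 38 (mod 79)  [q = 13: ≢ 1 ✓]
Since 61^26 ≡ 1, the order of 61 divides 26 < 78, so 61 is not a primitive root.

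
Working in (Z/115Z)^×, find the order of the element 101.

11

Since 101 ∈ (Z/115Z)^×, its order divides φ(115) = φ(5·23) = (5−1)·(23−1) = 4·22 = 88 = 2^3 · 11.
Divisors of 88: 1, 2, 4, 8, 11, 22, 44, 88.
Check 101^d mod 115 for each divisor in increasing order:
101^1 ≡ 101 (mod 115)
101^2 ≡ 81 (mod 115)
101^4 ≡ 6 (mod 115)
101^8 ≡ 36 (mod 115)
101^11 ≡ 1 (mod 115) ✓
Hence ord(101) = 11.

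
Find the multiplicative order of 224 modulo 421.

By Lagrange's theorem, ord_421(224) divides φ(421) = 421 − 1 = 420 = 2^2 · 3 · 5 · 7.
Divisors of 420: 1, 2, 3, 4, 5, 6, 7, 10, 12, 14, 15, 20, 21, 28, 30, 35, 42, 60, 70, 84, 105, 140, 210, 420.
Check 224^d mod 421 for each divisor in increasing order:
224^1 ≡ 224 (mod 421)
224^2 ≡ 77 (mod 421)
224^3 ≡ 408 (mod 421)
224^4 ≡ 35 (mod 421)
224^5 ≡ 262 (mod 421)
224^6 ≡ 169 (mod 421)
224^7 ≡ 387 (mod 421)
224^10 ≡ 21 (mod 421)
224^12 ≡ 354 (mod 421)
224^14 ≡ 314 (mod 421)
224^15 ≡ 29 (mod 421)
224^20 ≡ 20 (mod 421)
224^21 ≡ 270 (mod 421)
224^28 ≡ 82 (mod 421)
224^30 ≡ 420 (mod 421)
224^35 ≡ 159 (mod 421)
224^42 ≡ 67 (mod 421)
224^60 ≡ 1 (mod 421) ✓
Therefore the multiplicative order of 224 modulo 421 is 60.

60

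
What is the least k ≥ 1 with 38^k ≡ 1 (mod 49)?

42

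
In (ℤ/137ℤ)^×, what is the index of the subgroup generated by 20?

1

By Lagrange's theorem, ord_137(20) divides φ(137) = 137 − 1 = 136 = 2^3 · 17.
Divisors of 136: 1, 2, 4, 8, 17, 34, 68, 136.
Test each divisor d:
20^1 ≡ 20
20^2 ≡ 126
20^4 ≡ 121
20^8 ≡ 119
20^17 ≡ 41
20^34 ≡ 37
20^68 ≡ 136
20^136 ≡ 1
Thus |⟨20⟩| = ord(20) = 136.
[(Z/137Z)^× : ⟨20⟩] = 136/136 = 1.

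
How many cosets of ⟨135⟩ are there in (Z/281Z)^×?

7

Since 135 ∈ (Z/281Z)^×, its order divides φ(281) = 281 − 1 = 280 = 2^3 · 5 · 7.
Divisors of 280: 1, 2, 4, 5, 7, 8, 10, 14, 20, 28, 35, 40, 56, 70, 140, 280.
Check 135^d mod 281 for each divisor in increasing order:
135^1 ≡ 135 (mod 281)
135^2 ≡ 241 (mod 281)
135^4 ≡ 195 (mod 281)
135^5 ≡ 192 (mod 281)
135^7 ≡ 188 (mod 281)
135^8 ≡ 90 (mod 281)
135^10 ≡ 53 (mod 281)
135^14 ≡ 219 (mod 281)
135^20 ≡ 280 (mod 281)
135^28 ≡ 191 (mod 281)
135^35 ≡ 221 (mod 281)
135^40 ≡ 1 (mod 281) ✓
The order of 135 is 40, so the subgroup it generates has 40 elements.
Index = |(Z/281Z)^×| / |⟨135⟩| = 280 / 40 = 7.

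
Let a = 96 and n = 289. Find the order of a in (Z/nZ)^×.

By Lagrange's theorem, ord_289(96) divides φ(289) = φ(17^2) = 17·(17−1) = 272 = 2^4 · 17.
Divisors of 272: 1, 2, 4, 8, 16, 17, 34, 68, 136, 272.
Test each divisor d:
96^1 ≡ 96 (mod 289)
96^2 ≡ 257 (mod 289)
96^4 ≡ 157 (mod 289)
96^8 ≡ 84 (mod 289)
96^16 ≡ 120 (mod 289)
96^17 ≡ 249 (mod 289)
96^34 ≡ 155 (mod 289)
96^68 ≡ 38 (mod 289)
96^136 ≡ 288 (mod 289)
96^272 ≡ 1 (mod 289) ✓
Therefore the multiplicative order of 96 modulo 289 is 272.

272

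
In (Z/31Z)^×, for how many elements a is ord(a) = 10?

φ(31) = 31 − 1 = 30 = 2 · 3 · 5.
Since (Z/31Z)^× is cyclic of order 30, the number of elements of order d is φ(d) when d | 30 and 0 otherwise.
10 = 2 · 5 divides 30, and φ(10) = 4.

4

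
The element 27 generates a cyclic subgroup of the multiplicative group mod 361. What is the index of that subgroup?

3

By Lagrange's theorem, ord_361(27) divides φ(361) = φ(19^2) = 19·(19−1) = 342 = 2 · 3^2 · 19.
Divisors of 342: 1, 2, 3, 6, 9, 18, 19, 38, 57, 114, 171, 342.
Evaluate successive powers at the divisors of 342:
27^1 ≡ 27
27^2 ≡ 7
27^3 ≡ 189
27^6 ≡ 343
27^9 ≡ 208
27^18 ≡ 305
27^19 ≡ 293
27^38 ≡ 292
27^57 ≡ 360
27^114 ≡ 1
So ord_361(27) = 114, hence |⟨27⟩| = 114.
[(Z/361Z)^× : ⟨27⟩] = 342/114 = 3.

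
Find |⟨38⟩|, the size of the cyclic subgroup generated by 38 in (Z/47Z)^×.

46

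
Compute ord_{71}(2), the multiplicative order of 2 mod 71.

35

The order of 2 must divide φ(71) = 71 − 1 = 70 = 2 · 5 · 7.
Divisors of 70: 1, 2, 5, 7, 10, 14, 35, 70.
Test each divisor d:
2^1 ≡ 2 (mod 71)
2^2 ≡ 4 (mod 71)
2^5 ≡ 32 (mod 71)
2^7 ≡ 57 (mod 71)
2^10 ≡ 30 (mod 71)
2^14 ≡ 54 (mod 71)
2^35 ≡ 1 (mod 71) ✓
Hence ord(2) = 35.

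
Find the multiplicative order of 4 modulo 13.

6

ord(4) | φ(13) = 13 − 1 = 12 = 2^2 · 3.
Divisors of 12: 1, 2, 3, 4, 6, 12.
Test each divisor d:
4^1 ≡ 4
4^2 ≡ 3
4^3 ≡ 12
4^4 ≡ 9
4^6 ≡ 1
So ord_13(4) = 6.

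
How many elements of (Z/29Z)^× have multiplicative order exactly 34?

φ(29) = 29 − 1 = 28 = 2^2 · 7.
In a cyclic group of order 28, there are φ(d) elements of order d for each divisor d of 28, and zero for non-divisors.
Since 34 ∤ 28, the count is 0.

0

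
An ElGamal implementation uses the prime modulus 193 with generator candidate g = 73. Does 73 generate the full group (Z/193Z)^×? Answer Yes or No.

φ(193) = 193 − 1 = 192 = 2^6 · 3.
It suffices to check that the order of 73 is not a proper divisor of 192: compute 73^(192/q) for q ∈ {2, 3}.
73^96 ≡ 192 (mod 193)  [q = 2: ≢ 1 ✓]
73^64 ≡ 84 (mod 193)  [q = 3: ≢ 1 ✓]
All checks pass, so 73 has order 192 and is a primitive root modulo 193.

Yes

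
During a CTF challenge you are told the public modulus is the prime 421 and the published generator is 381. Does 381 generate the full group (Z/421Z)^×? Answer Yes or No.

Yes

φ(421) = 421 − 1 = 420 = 2^2 · 3 · 5 · 7.
381 is a primitive root mod 421 iff 381^(φ(421)/q) ≢ 1 for every prime q | φ(421), i.e. q ∈ {2, 3, 5, 7}.
381^210 ≡ 420 (mod 421)  [q = 2: ≢ 1 ✓]
381^140 ≡ 20 (mod 421)  [q = 3: ≢ 1 ✓]
381^84 ≡ 279 (mod 421)  [q = 5: ≢ 1 ✓]
381^60 ≡ 370 (mod 421)  [q = 7: ≢ 1 ✓]
None equal 1, so ord_421(381) = 420: 381 is a primitive root.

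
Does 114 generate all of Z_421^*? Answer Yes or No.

No

φ(421) = 421 − 1 = 420 = 2^2 · 3 · 5 · 7.
It suffices to check that the order of 114 is not a proper divisor of 420: compute 114^(420/q) for q ∈ {2, 3, 5, 7}.
114^210 ≡ 1 (mod 421)  [q = 2: ≡ 1 ✗]
114^140 ≡ 1 (mod 421)  [q = 3: ≡ 1 ✗]
114^84 ≡ 377 (mod 421)  [q = 5: ≢ 1 ✓]
114^60 ≡ 247 (mod 421)  [q = 7: ≢ 1 ✓]
Since 114^210 ≡ 1, the order of 114 divides 210 < 420, so 114 is not a primitive root.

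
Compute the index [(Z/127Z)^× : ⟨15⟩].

2

Since 15 ∈ (Z/127Z)^×, its order divides φ(127) = 127 − 1 = 126 = 2 · 3^2 · 7.
Divisors of 126: 1, 2, 3, 6, 7, 9, 14, 18, 21, 42, 63, 126.
Check 15^d mod 127 for each divisor in increasing order:
15^1 ≡ 15
15^2 ≡ 98
15^3 ≡ 73
15^6 ≡ 122
15^7 ≡ 52
15^9 ≡ 16
15^14 ≡ 37
15^18 ≡ 2
15^21 ≡ 19
15^42 ≡ 107
15^63 ≡ 1
The order of 15 is 63, so the subgroup it generates has 63 elements.
The index is φ(127) / ord(15) = 126 / 63 = 2.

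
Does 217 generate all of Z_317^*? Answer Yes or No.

No

φ(317) = 317 − 1 = 316 = 2^2 · 79.
It suffices to check that the order of 217 is not a proper divisor of 316: compute 217^(316/q) for q ∈ {2, 79}.
217^158 ≡ 1 (mod 317)  [q = 2: ≡ 1 ✗]
217^4 ≡ 131 (mod 317)  [q = 79: ≢ 1 ✓]
217^158 ≡ 1 shows ord(217) | 158, strictly less than φ(317); not a primitive root.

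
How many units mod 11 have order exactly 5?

4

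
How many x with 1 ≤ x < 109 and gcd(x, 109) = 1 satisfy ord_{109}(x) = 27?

18

φ(109) = 109 − 1 = 108 = 2^2 · 3^3.
Since (Z/109Z)^× is cyclic of order 108, the number of elements of order d is φ(d) when d | 108 and 0 otherwise.
27 = 3^3 divides 108, and φ(27) = 18.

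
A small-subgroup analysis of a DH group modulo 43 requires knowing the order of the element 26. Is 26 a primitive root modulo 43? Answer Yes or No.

Yes

φ(43) = 43 − 1 = 42 = 2 · 3 · 7.
26 is a primitive root mod 43 iff 26^(φ(43)/q) ≢ 1 for every prime q | φ(43), i.e. q ∈ {2, 3, 7}.
26^21 ≡ 42 (mod 43)  [q = 2: ≢ 1 ✓]
26^14 ≡ 6 (mod 43)  [q = 3: ≢ 1 ✓]
26^6 ≡ 35 (mod 43)  [q = 7: ≢ 1 ✓]
None equal 1, so ord_43(26) = 42: 26 is a primitive root.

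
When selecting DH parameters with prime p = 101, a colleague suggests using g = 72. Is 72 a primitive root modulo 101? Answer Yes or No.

φ(101) = 101 − 1 = 100 = 2^2 · 5^2.
Test 72^(100/q) mod 101 for each prime factor q of 100:
72^50 ≡ 100 (mod 101)  [q = 2: ≢ 1 ✓]
72^20 ≡ 95 (mod 101)  [q = 5: ≢ 1 ✓]
None equal 1, so ord_101(72) = 100: 72 is a primitive root.

Yes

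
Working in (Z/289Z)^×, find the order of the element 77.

Since 77 ∈ (Z/289Z)^×, its order divides φ(289) = φ(17^2) = 17·(17−1) = 272 = 2^4 · 17.
Divisors of 272: 1, 2, 4, 8, 16, 17, 34, 68, 136, 272.
Check 77^d mod 289 for each divisor in increasing order:
77^1 ≡ 77 (mod 289)
77^2 ≡ 149 (mod 289)
77^4 ≡ 237 (mod 289)
77^8 ≡ 103 (mod 289)
77^16 ≡ 205 (mod 289)
77^17 ≡ 179 (mod 289)
77^34 ≡ 251 (mod 289)
77^68 ≡ 288 (mod 289)
77^136 ≡ 1 (mod 289) ✓
Hence ord(77) = 136.

136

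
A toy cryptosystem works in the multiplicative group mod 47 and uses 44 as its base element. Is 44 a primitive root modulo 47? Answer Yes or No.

Yes

φ(47) = 47 − 1 = 46 = 2 · 23.
It suffices to check that the order of 44 is not a proper divisor of 46: compute 44^(46/q) for q ∈ {2, 23}.
44^23 ≡ 46 (mod 47)  [q = 2: ≢ 1 ✓]
44^2 ≡ 9 (mod 47)  [q = 23: ≢ 1 ✓]
Every test exponent gives a nontrivial residue, hence 44 generates the full group.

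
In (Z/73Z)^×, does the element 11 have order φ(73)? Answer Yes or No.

Yes

φ(73) = 73 − 1 = 72 = 2^3 · 3^2.
It suffices to check that the order of 11 is not a proper divisor of 72: compute 11^(72/q) for q ∈ {2, 3}.
11^36 ≡ 72 (mod 73)  [q = 2: ≢ 1 ✓]
11^24 ≡ 8 (mod 73)  [q = 3: ≢ 1 ✓]
Every test exponent gives a nontrivial residue, hence 11 generates the full group.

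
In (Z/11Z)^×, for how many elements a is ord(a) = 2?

φ(11) = 11 − 1 = 10 = 2 · 5.
(Z/11Z)^× is cyclic (|G| = 10); a cyclic group of order m has exactly φ(d) elements of each order d | m, and none otherwise.
2 | 10, and φ(2) = 2 − 1 = 1.

1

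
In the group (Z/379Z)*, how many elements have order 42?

12

φ(379) = 379 − 1 = 378 = 2 · 3^3 · 7.
(Z/379Z)^× is cyclic (|G| = 378); a cyclic group of order m has exactly φ(d) elements of each order d | m, and none otherwise.
42 = 2 · 3 · 7 divides 378, and φ(42) = 12.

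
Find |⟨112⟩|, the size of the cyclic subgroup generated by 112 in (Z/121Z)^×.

10

The order of 112 must divide φ(121) = φ(11^2) = 11·(11−1) = 110 = 2 · 5 · 11.
Divisors of 110: 1, 2, 5, 10, 11, 22, 55, 110.
Evaluate successive powers at the divisors of 110:
112^1 ≡ 112 (mod 121)
112^2 ≡ 81 (mod 121)
112^5 ≡ 120 (mod 121)
112^10 ≡ 1 (mod 121) ✓
The smallest such exponent is 10, so the order of 112 is 10.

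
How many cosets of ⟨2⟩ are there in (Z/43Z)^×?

3

The order of 2 must divide φ(43) = 43 − 1 = 42 = 2 · 3 · 7.
Divisors of 42: 1, 2, 3, 6, 7, 14, 21, 42.
Evaluate successive powers at the divisors of 42:
2^1 ≡ 2 (mod 43)
2^2 ≡ 4 (mod 43)
2^3 ≡ 8 (mod 43)
2^6 ≡ 21 (mod 43)
2^7 ≡ 42 (mod 43)
2^14 ≡ 1 (mod 43) ✓
So ord_43(2) = 14, hence |⟨2⟩| = 14.
The index is φ(43) / ord(2) = 42 / 14 = 3.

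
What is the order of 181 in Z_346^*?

172

By Lagrange's theorem, ord_346(181) divides φ(346) = φ(2)·φ(173) = 1·172 = 172 = 2^2 · 43.
Divisors of 172: 1, 2, 4, 43, 86, 172.
Compute 181^d (mod 346) for the divisors d until we hit 1:
181^1 ≡ 181
181^2 ≡ 237
181^4 ≡ 117
181^43 ≡ 93
181^86 ≡ 345
181^172 ≡ 1
Therefore the multiplicative order of 181 modulo 346 is 172.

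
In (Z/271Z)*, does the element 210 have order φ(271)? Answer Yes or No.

Yes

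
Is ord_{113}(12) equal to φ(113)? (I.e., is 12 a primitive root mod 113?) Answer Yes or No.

Yes

φ(113) = 113 − 1 = 112 = 2^4 · 7.
It suffices to check that the order of 12 is not a proper divisor of 112: compute 12^(112/q) for q ∈ {2, 7}.
12^56 ≡ 112 (mod 113)  [q = 2: ≢ 1 ✓]
12^16 ≡ 106 (mod 113)  [q = 7: ≢ 1 ✓]
All checks pass, so 12 has order 112 and is a primitive root modulo 113.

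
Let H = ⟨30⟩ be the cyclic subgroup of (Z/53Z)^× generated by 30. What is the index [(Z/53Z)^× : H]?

13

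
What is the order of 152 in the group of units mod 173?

43

The order of 152 must divide φ(173) = 173 − 1 = 172 = 2^2 · 43.
Divisors of 172: 1, 2, 4, 43, 86, 172.
Test each divisor d:
152^1 ≡ 152 (mod 173)
152^2 ≡ 95 (mod 173)
152^4 ≡ 29 (mod 173)
152^43 ≡ 1 (mod 173) ✓
Therefore the multiplicative order of 152 modulo 173 is 43.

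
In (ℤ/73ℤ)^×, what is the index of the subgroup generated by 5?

By Lagrange's theorem, ord_73(5) divides φ(73) = 73 − 1 = 72 = 2^3 · 3^2.
Divisors of 72: 1, 2, 3, 4, 6, 8, 9, 12, 18, 24, 36, 72.
Evaluate successive powers at the divisors of 72:
5^1 ≡ 5
5^2 ≡ 25
5^3 ≡ 52
5^4 ≡ 41
5^6 ≡ 3
5^8 ≡ 2
5^9 ≡ 10
5^12 ≡ 9
5^18 ≡ 27
5^24 ≡ 8
5^36 ≡ 72
5^72 ≡ 1
Thus |⟨5⟩| = ord(5) = 72.
Index = |(Z/73Z)^×| / |⟨5⟩| = 72 / 72 = 1.

1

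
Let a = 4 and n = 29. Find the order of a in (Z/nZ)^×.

14

By Lagrange's theorem, ord_29(4) divides φ(29) = 29 − 1 = 28 = 2^2 · 7.
Divisors of 28: 1, 2, 4, 7, 14, 28.
Test each divisor d:
4^1 ≡ 4
4^2 ≡ 16
4^4 ≡ 24
4^7 ≡ 28
4^14 ≡ 1
So ord_29(4) = 14.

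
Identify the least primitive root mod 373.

φ(373) = 373 − 1 = 372 = 2^2 · 3 · 31.
Test candidates g = 2, 3, … against the prime factors q ∈ {2, 3, 31} of φ(373): g is a generator iff g^(372/q) ≢ 1 for every such q.
g = 2: 2^186 ≡ 372; 2^124 ≡ 284; 2^12 ≡ 366 — none is 1, so 2 is a primitive root.
So 2 is the smallest generator of (Z/373Z)^×.

2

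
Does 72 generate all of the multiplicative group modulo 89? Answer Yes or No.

No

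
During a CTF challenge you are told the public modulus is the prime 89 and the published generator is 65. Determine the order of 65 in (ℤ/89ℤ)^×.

The order of 65 must divide φ(89) = 89 − 1 = 88 = 2^3 · 11.
Divisors of 88: 1, 2, 4, 8, 11, 22, 44, 88.
Check 65^d mod 89 for each divisor in increasing order:
65^1 ≡ 65
65^2 ≡ 42
65^4 ≡ 73
65^8 ≡ 78
65^11 ≡ 52
65^22 ≡ 34
65^44 ≡ 88
65^88 ≡ 1
Hence ord(65) = 88.

88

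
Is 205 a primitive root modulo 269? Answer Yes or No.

φ(269) = 269 − 1 = 268 = 2^2 · 67.
It suffices to check that the order of 205 is not a proper divisor of 268: compute 205^(268/q) for q ∈ {2, 67}.
205^134 ≡ 1 (mod 269)  [q = 2: ≡ 1 ✗]
205^4 ≡ 224 (mod 269)  [q = 67: ≢ 1 ✓]
Since 205^134 ≡ 1, the order of 205 divides 134 < 268, so 205 is not a primitive root.

No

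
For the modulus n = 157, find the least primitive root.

φ(157) = 157 − 1 = 156 = 2^2 · 3 · 13.
g is a primitive root iff g^(156/q) ≢ 1 (mod 157) for each prime q ∈ {2, 3, 13}.
g = 2: 2^78 ≡ 156; 2^52 ≡ 1 — hits 1, so not a primitive root.
g = 3: 3^78 ≡ 1 — hits 1, so not a primitive root.
g = 4: 4^78 ≡ 1 — hits 1, so not a primitive root.
g = 5: 5^78 ≡ 156; 5^52 ≡ 12; 5^12 ≡ 130 — none is 1, so 5 is a primitive root.
The smallest primitive root modulo 157 is 5.

5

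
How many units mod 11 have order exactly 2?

1

φ(11) = 11 − 1 = 10 = 2 · 5.
In a cyclic group of order 10, there are φ(d) elements of order d for each divisor d of 10, and zero for non-divisors.
2 | 10, and φ(2) = 2 − 1 = 1.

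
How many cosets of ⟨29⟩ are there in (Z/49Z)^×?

6

The order of 29 must divide φ(49) = φ(7^2) = 7·(7−1) = 42 = 2 · 3 · 7.
Divisors of 42: 1, 2, 3, 6, 7, 14, 21, 42.
Check 29^d mod 49 for each divisor in increasing order:
29^1 ≡ 29 (mod 49)
29^2 ≡ 8 (mod 49)
29^3 ≡ 36 (mod 49)
29^6 ≡ 22 (mod 49)
29^7 ≡ 1 (mod 49) ✓
Thus |⟨29⟩| = ord(29) = 7.
The index is φ(49) / ord(29) = 42 / 7 = 6.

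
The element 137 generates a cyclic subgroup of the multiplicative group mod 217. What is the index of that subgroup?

6

The order of 137 must divide φ(217) = φ(7·31) = (7−1)·(31−1) = 6·30 = 180 = 2^2 · 3^2 · 5.
Divisors of 180: 1, 2, 3, 4, 5, 6, 9, 10, 12, 15, 18, 20, 30, 36, 45, 60, 90, 180.
Test each divisor d:
137^1 ≡ 137 (mod 217)
137^2 ≡ 107 (mod 217)
137^3 ≡ 120 (mod 217)
137^4 ≡ 165 (mod 217)
137^5 ≡ 37 (mod 217)
137^6 ≡ 78 (mod 217)
137^9 ≡ 29 (mod 217)
137^10 ≡ 67 (mod 217)
137^12 ≡ 8 (mod 217)
137^15 ≡ 92 (mod 217)
137^18 ≡ 190 (mod 217)
137^20 ≡ 149 (mod 217)
137^30 ≡ 1 (mod 217) ✓
So ord_217(137) = 30, hence |⟨137⟩| = 30.
Index = |(Z/217Z)^×| / |⟨137⟩| = 180 / 30 = 6.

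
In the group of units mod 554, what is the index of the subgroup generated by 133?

2

Since 133 ∈ (Z/554Z)^×, its order divides φ(554) = φ(2)·φ(277) = 1·276 = 276 = 2^2 · 3 · 23.
Divisors of 276: 1, 2, 3, 4, 6, 12, 23, 46, 69, 92, 138, 276.
Evaluate successive powers at the divisors of 276:
133^1 ≡ 133 (mod 554)
133^2 ≡ 515 (mod 554)
133^3 ≡ 353 (mod 554)
133^4 ≡ 413 (mod 554)
133^6 ≡ 513 (mod 554)
133^12 ≡ 19 (mod 554)
133^23 ≡ 161 (mod 554)
133^46 ≡ 437 (mod 554)
133^69 ≡ 553 (mod 554)
133^92 ≡ 393 (mod 554)
133^138 ≡ 1 (mod 554) ✓
The order of 133 is 138, so the subgroup it generates has 138 elements.
The index is φ(554) / ord(133) = 276 / 138 = 2.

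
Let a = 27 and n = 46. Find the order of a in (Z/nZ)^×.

11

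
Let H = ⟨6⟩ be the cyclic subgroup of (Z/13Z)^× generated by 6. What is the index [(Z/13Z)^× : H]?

1

By Lagrange's theorem, ord_13(6) divides φ(13) = 13 − 1 = 12 = 2^2 · 3.
Divisors of 12: 1, 2, 3, 4, 6, 12.
Evaluate successive powers at the divisors of 12:
6^1 ≡ 6 (mod 13)
6^2 ≡ 10 (mod 13)
6^3 ≡ 8 (mod 13)
6^4 ≡ 9 (mod 13)
6^6 ≡ 12 (mod 13)
6^12 ≡ 1 (mod 13) ✓
So ord_13(6) = 12, hence |⟨6⟩| = 12.
The index is φ(13) / ord(6) = 12 / 12 = 1.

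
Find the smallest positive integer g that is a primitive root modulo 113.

φ(113) = 113 − 1 = 112 = 2^4 · 7.
Test candidates g = 2, 3, … against the prime factors q ∈ {2, 7} of φ(113): g is a generator iff g^(112/q) ≢ 1 for every such q.
g = 2: 2^56 ≡ 1 — hits 1, so not a primitive root.
g = 3: 3^56 ≡ 112; 3^16 ≡ 49 — none is 1, so 3 is a primitive root.
The smallest primitive root modulo 113 is 3.

3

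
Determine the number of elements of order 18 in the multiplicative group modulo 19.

6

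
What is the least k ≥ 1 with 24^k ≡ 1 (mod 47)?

23

The order of 24 must divide φ(47) = 47 − 1 = 46 = 2 · 23.
Divisors of 46: 1, 2, 23, 46.
Check 24^d mod 47 for each divisor in increasing order:
24^1 ≡ 24 (mod 47)
24^2 ≡ 12 (mod 47)
24^23 ≡ 1 (mod 47) ✓
Hence ord(24) = 23.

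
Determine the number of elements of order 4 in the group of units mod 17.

2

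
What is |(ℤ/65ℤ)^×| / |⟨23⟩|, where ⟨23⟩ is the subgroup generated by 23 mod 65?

By Lagrange's theorem, ord_65(23) divides φ(65) = φ(5·13) = (5−1)·(13−1) = 4·12 = 48 = 2^4 · 3.
Divisors of 48: 1, 2, 3, 4, 6, 8, 12, 16, 24, 48.
Compute 23^d (mod 65) for the divisors d until we hit 1:
23^1 ≡ 23
23^2 ≡ 9
23^3 ≡ 12
23^4 ≡ 16
23^6 ≡ 14
23^8 ≡ 61
23^12 ≡ 1
So ord_65(23) = 12, hence |⟨23⟩| = 12.
[(Z/65Z)^× : ⟨23⟩] = 48/12 = 4.

4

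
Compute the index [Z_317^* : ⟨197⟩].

By Lagrange's theorem, ord_317(197) divides φ(317) = 317 − 1 = 316 = 2^2 · 79.
Divisors of 316: 1, 2, 4, 79, 158, 316.
Evaluate successive powers at the divisors of 316:
197^1 ≡ 197 (mod 317)
197^2 ≡ 135 (mod 317)
197^4 ≡ 156 (mod 317)
197^79 ≡ 203 (mod 317)
197^158 ≡ 316 (mod 317)
197^316 ≡ 1 (mod 317) ✓
So ord_317(197) = 316, hence |⟨197⟩| = 316.
[(Z/317Z)^× : ⟨197⟩] = 316/316 = 1.

1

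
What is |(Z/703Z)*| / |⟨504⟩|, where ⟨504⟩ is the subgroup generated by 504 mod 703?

18

The order of 504 must divide φ(703) = φ(19·37) = (19−1)·(37−1) = 18·36 = 648 = 2^3 · 3^4.
Divisors of 648: 1, 2, 3, 4, 6, 8, 9, 12, 18, 24, 27, 36, 54, 72, 81, 108, 162, 216, 324, 648.
Test each divisor d:
504^1 ≡ 504 (mod 703)
504^2 ≡ 233 (mod 703)
504^3 ≡ 31 (mod 703)
504^4 ≡ 158 (mod 703)
504^6 ≡ 258 (mod 703)
504^8 ≡ 359 (mod 703)
504^9 ≡ 265 (mod 703)
504^12 ≡ 482 (mod 703)
504^18 ≡ 628 (mod 703)
504^24 ≡ 334 (mod 703)
504^27 ≡ 512 (mod 703)
504^36 ≡ 1 (mod 703) ✓
The order of 504 is 36, so the subgroup it generates has 36 elements.
The index is φ(703) / ord(504) = 648 / 36 = 18.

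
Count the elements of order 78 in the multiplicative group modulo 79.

24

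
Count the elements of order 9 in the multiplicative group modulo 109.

φ(109) = 109 − 1 = 108 = 2^2 · 3^3.
(Z/109Z)^× is cyclic (|G| = 108); a cyclic group of order m has exactly φ(d) elements of each order d | m, and none otherwise.
9 = 3^2 divides 108, and φ(9) = 6.

6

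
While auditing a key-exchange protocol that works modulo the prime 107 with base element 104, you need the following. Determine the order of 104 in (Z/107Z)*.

106

The order of 104 must divide φ(107) = 107 − 1 = 106 = 2 · 53.
Divisors of 106: 1, 2, 53, 106.
Compute 104^d (mod 107) for the divisors d until we hit 1:
104^1 ≡ 104
104^2 ≡ 9
104^53 ≡ 106
104^106 ≡ 1
Therefore the multiplicative order of 104 modulo 107 is 106.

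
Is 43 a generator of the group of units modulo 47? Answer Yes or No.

Yes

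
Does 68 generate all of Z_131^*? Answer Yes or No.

No

φ(131) = 131 − 1 = 130 = 2 · 5 · 13.
Test 68^(130/q) mod 131 for each prime factor q of 130:
68^65 ≡ 130 (mod 131)  [q = 2: ≢ 1 ✓]
68^26 ≡ 1 (mod 131)  [q = 5: ≡ 1 ✗]
68^10 ≡ 45 (mod 131)  [q = 13: ≢ 1 ✓]
The check at q = 5 fails, so 68 generates a proper subgroup.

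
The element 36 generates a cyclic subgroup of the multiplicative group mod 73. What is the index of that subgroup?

4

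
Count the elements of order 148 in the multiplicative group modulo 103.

0

φ(103) = 103 − 1 = 102 = 2 · 3 · 17.
Since (Z/103Z)^× is cyclic of order 102, the number of elements of order d is φ(d) when d | 102 and 0 otherwise.
148 does not divide 102, so no element of (Z/103Z)^× has order 148.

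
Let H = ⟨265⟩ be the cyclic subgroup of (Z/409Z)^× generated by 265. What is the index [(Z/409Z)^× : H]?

ord(265) | φ(409) = 409 − 1 = 408 = 2^3 · 3 · 17.
Divisors of 408: 1, 2, 3, 4, 6, 8, 12, 17, 24, 34, 51, 68, 102, 136, 204, 408.
Test each divisor d:
265^1 ≡ 265 (mod 409)
265^2 ≡ 286 (mod 409)
265^3 ≡ 125 (mod 409)
265^4 ≡ 405 (mod 409)
265^6 ≡ 83 (mod 409)
265^8 ≡ 16 (mod 409)
265^12 ≡ 345 (mod 409)
265^17 ≡ 355 (mod 409)
265^24 ≡ 6 (mod 409)
265^34 ≡ 53 (mod 409)
265^51 ≡ 1 (mod 409) ✓
The order of 265 is 51, so the subgroup it generates has 51 elements.
Index = |(Z/409Z)^×| / |⟨265⟩| = 408 / 51 = 8.

8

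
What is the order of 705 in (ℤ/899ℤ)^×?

70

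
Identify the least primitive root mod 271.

6

φ(271) = 271 − 1 = 270 = 2 · 3^3 · 5.
Test candidates g = 2, 3, … against the prime factors q ∈ {2, 3, 5} of φ(271): g is a generator iff g^(270/q) ≢ 1 for every such q.
g = 2: 2^135 ≡ 1 — hits 1, so not a primitive root.
g = 3: 3^135 ≡ 270; 3^90 ≡ 1 — hits 1, so not a primitive root.
g = 4: 4^135 ≡ 1 — hits 1, so not a primitive root.
g = 5: 5^135 ≡ 1 — hits 1, so not a primitive root.
g = 6: 6^135 ≡ 270; 6^90 ≡ 242; 6^54 ≡ 10 — none is 1, so 6 is a primitive root.
Hence the least primitive root of 271 is 6.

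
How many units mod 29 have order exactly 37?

φ(29) = 29 − 1 = 28 = 2^2 · 7.
Since (Z/29Z)^× is cyclic of order 28, the number of elements of order d is φ(d) when d | 28 and 0 otherwise.
Here 28 is not a multiple of 37, so there are no elements of order 37.

0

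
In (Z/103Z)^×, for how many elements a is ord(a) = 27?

0

φ(103) = 103 − 1 = 102 = 2 · 3 · 17.
In a cyclic group of order 102, there are φ(d) elements of order d for each divisor d of 102, and zero for non-divisors.
Here 102 is not a multiple of 27, so there are no elements of order 27.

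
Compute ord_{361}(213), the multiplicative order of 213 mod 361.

The order of 213 must divide φ(361) = φ(19^2) = 19·(19−1) = 342 = 2 · 3^2 · 19.
Divisors of 342: 1, 2, 3, 6, 9, 18, 19, 38, 57, 114, 171, 342.
Check 213^d mod 361 for each divisor in increasing order:
213^1 ≡ 213
213^2 ≡ 244
213^3 ≡ 349
213^6 ≡ 144
213^9 ≡ 77
213^18 ≡ 153
213^19 ≡ 99
213^38 ≡ 54
213^57 ≡ 292
213^114 ≡ 68
213^171 ≡ 1
Therefore the multiplicative order of 213 modulo 361 is 171.

171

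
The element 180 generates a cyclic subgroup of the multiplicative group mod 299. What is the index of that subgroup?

ord(180) | φ(299) = φ(13·23) = (13−1)·(23−1) = 12·22 = 264 = 2^3 · 3 · 11.
Divisors of 264: 1, 2, 3, 4, 6, 8, 11, 12, 22, 24, 33, 44, 66, 88, 132, 264.
Compute 180^d (mod 299) for the divisors d until we hit 1:
180^1 ≡ 180 (mod 299)
180^2 ≡ 108 (mod 299)
180^3 ≡ 5 (mod 299)
180^4 ≡ 3 (mod 299)
180^6 ≡ 25 (mod 299)
180^8 ≡ 9 (mod 299)
180^11 ≡ 45 (mod 299)
180^12 ≡ 27 (mod 299)
180^22 ≡ 231 (mod 299)
180^24 ≡ 131 (mod 299)
180^33 ≡ 229 (mod 299)
180^44 ≡ 139 (mod 299)
180^66 ≡ 116 (mod 299)
180^88 ≡ 185 (mod 299)
180^132 ≡ 1 (mod 299) ✓
Thus |⟨180⟩| = ord(180) = 132.
Index = |(Z/299Z)^×| / |⟨180⟩| = 264 / 132 = 2.

2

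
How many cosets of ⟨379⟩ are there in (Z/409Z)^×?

Since 379 ∈ (Z/409Z)^×, its order divides φ(409) = 409 − 1 = 408 = 2^3 · 3 · 17.
Divisors of 408: 1, 2, 3, 4, 6, 8, 12, 17, 24, 34, 51, 68, 102, 136, 204, 408.
Evaluate successive powers at the divisors of 408:
379^1 ≡ 379
379^2 ≡ 82
379^3 ≡ 403
379^4 ≡ 180
379^6 ≡ 36
379^8 ≡ 89
379^12 ≡ 69
379^17 ≡ 408
379^24 ≡ 262
379^34 ≡ 1
Thus |⟨379⟩| = ord(379) = 34.
The index is φ(409) / ord(379) = 408 / 34 = 12.

12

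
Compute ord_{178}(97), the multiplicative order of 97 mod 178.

Since 97 ∈ (Z/178Z)^×, its order divides φ(178) = φ(2)·φ(89) = 1·88 = 88 = 2^3 · 11.
Divisors of 88: 1, 2, 4, 8, 11, 22, 44, 88.
Compute 97^d (mod 178) for the divisors d until we hit 1:
97^1 ≡ 97
97^2 ≡ 153
97^4 ≡ 91
97^8 ≡ 93
97^11 ≡ 1
So ord_178(97) = 11.

11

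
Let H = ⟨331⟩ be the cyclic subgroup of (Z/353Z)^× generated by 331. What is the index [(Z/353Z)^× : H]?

16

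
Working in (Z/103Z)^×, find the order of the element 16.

ord(16) | φ(103) = 103 − 1 = 102 = 2 · 3 · 17.
Divisors of 102: 1, 2, 3, 6, 17, 34, 51, 102.
Evaluate successive powers at the divisors of 102:
16^1 ≡ 16 (mod 103)
16^2 ≡ 50 (mod 103)
16^3 ≡ 79 (mod 103)
16^6 ≡ 61 (mod 103)
16^17 ≡ 56 (mod 103)
16^34 ≡ 46 (mod 103)
16^51 ≡ 1 (mod 103) ✓
Hence ord(16) = 51.

51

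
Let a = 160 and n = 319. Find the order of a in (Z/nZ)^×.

By Lagrange's theorem, ord_319(160) divides φ(319) = φ(11·29) = (11−1)·(29−1) = 10·28 = 280 = 2^3 · 5 · 7.
Divisors of 280: 1, 2, 4, 5, 7, 8, 10, 14, 20, 28, 35, 40, 56, 70, 140, 280.
Evaluate successive powers at the divisors of 280:
160^1 ≡ 160 (mod 319)
160^2 ≡ 80 (mod 319)
160^4 ≡ 20 (mod 319)
160^5 ≡ 10 (mod 319)
160^7 ≡ 162 (mod 319)
160^8 ≡ 81 (mod 319)
160^10 ≡ 100 (mod 319)
160^14 ≡ 86 (mod 319)
160^20 ≡ 111 (mod 319)
160^28 ≡ 59 (mod 319)
160^35 ≡ 307 (mod 319)
160^40 ≡ 199 (mod 319)
160^56 ≡ 291 (mod 319)
160^70 ≡ 144 (mod 319)
160^140 ≡ 1 (mod 319) ✓
So ord_319(160) = 140.

140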